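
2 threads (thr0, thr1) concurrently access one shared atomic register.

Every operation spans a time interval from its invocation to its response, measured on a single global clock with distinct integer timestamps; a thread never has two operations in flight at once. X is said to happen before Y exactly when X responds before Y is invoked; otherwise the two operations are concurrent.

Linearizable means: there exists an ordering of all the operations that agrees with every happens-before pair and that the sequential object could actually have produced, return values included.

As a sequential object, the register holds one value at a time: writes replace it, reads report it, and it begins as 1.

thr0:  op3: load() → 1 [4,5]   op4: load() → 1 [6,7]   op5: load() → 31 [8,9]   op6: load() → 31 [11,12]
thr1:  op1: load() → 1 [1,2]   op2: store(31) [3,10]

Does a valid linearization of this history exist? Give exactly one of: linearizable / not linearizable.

linearizable

one valid linearization: op1, op3, op4, op2, op5, op6
1. op1 load() → 1, leaving value 1
2. op3 load() → 1, leaving value 1
3. op4 load() → 1, leaving value 1
4. op2 store(31), leaving value 31
5. op5 load() → 31, leaving value 31
6. op6 load() → 31, leaving value 31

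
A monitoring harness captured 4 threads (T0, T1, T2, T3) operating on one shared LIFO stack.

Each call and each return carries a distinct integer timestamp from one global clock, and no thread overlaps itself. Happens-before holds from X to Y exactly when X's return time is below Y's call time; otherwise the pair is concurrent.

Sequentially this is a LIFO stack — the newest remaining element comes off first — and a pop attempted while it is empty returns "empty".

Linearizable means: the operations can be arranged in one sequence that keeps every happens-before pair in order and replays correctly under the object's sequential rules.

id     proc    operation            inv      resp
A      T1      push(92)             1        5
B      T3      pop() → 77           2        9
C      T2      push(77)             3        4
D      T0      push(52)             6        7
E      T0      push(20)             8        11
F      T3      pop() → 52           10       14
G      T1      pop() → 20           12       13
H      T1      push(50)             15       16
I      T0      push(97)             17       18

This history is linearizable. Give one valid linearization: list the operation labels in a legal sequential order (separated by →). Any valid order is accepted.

after step 1 (A push(92)): stack <92>
after step 2 (C push(77)): stack <92,77>
after step 3 (B pop() → 77): stack <92>
after step 4 (D push(52)): stack <92,52>
after step 5 (E push(20)): stack <92,52,20>
after step 6 (G pop() → 20): stack <92,52>
after step 7 (F pop() → 52): stack <92>
after step 8 (H push(50)): stack <92,50>
after step 9 (I push(97)): stack <92,50,97>

A → C → B → D → E → G → F → H → I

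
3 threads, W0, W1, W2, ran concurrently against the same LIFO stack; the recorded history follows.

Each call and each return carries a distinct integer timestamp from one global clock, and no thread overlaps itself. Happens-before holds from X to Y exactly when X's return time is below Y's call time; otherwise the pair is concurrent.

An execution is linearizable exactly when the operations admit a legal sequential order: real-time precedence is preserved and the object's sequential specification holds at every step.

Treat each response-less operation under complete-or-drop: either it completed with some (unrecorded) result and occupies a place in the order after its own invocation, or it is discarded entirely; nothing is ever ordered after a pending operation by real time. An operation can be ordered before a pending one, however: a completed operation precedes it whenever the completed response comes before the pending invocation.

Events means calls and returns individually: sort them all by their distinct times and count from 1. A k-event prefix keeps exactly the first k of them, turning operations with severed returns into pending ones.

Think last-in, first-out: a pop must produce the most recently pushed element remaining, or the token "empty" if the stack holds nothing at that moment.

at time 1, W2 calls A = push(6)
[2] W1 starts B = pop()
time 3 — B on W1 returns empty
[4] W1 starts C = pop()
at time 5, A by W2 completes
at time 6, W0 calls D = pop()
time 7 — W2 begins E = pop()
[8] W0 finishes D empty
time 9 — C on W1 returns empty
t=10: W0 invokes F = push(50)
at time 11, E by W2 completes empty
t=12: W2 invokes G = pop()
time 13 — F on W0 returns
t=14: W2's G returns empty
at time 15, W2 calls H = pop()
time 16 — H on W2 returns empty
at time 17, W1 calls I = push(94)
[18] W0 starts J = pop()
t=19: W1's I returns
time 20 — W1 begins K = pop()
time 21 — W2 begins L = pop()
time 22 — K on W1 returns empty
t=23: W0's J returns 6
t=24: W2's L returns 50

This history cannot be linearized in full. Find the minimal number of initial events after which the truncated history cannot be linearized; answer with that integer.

events 1..10 are linearizable, e.g. via B, A, E, C, D:
after step 1 (B pop() → empty): stack <>
after step 2 (A push(6)): stack <6>
after step 3 (E pop() (pending, included)): stack <>
after step 4 (C pop() → empty): stack <>
after step 5 (D pop() → empty): stack <>
include event 11 — E responding at 11 — and every candidate order breaks
including or dropping the 1 pending operation (F) in any combination fails
take A, B, C, D, E (pending dropped): step 2 already fails, because B pop() → empty cannot occur there
take A, B, C, E, D (pending dropped): step 2 already fails, because B pop() → empty cannot occur there

11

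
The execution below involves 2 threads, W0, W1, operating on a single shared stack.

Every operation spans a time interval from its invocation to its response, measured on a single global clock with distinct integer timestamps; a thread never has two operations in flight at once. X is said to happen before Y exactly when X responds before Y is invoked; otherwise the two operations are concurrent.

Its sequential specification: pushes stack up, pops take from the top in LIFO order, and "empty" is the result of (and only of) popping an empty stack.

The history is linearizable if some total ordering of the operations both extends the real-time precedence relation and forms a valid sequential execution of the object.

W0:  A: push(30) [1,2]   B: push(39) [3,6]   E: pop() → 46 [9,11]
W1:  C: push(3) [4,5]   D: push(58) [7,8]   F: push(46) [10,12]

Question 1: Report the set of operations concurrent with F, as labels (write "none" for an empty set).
E

concurrent with F ([10,12]): every op whose interval crosses 10..12
A [1,2]: before
B [3,6]: before
C [4,5]: before
D [7,8]: before
E [9,11]: concurrent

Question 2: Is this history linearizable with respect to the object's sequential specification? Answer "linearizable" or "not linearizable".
linearizable

a witness: A, B, C, D, F, E
step 1: A push(30) — stack <30>
step 2: B push(39) — stack <30,39>
step 3: C push(3) — stack <30,39,3>
step 4: D push(58) — stack <30,39,3,58>
step 5: F push(46) — stack <30,39,3,58,46>
step 6: E pop() → 46 — stack <30,39,3,58>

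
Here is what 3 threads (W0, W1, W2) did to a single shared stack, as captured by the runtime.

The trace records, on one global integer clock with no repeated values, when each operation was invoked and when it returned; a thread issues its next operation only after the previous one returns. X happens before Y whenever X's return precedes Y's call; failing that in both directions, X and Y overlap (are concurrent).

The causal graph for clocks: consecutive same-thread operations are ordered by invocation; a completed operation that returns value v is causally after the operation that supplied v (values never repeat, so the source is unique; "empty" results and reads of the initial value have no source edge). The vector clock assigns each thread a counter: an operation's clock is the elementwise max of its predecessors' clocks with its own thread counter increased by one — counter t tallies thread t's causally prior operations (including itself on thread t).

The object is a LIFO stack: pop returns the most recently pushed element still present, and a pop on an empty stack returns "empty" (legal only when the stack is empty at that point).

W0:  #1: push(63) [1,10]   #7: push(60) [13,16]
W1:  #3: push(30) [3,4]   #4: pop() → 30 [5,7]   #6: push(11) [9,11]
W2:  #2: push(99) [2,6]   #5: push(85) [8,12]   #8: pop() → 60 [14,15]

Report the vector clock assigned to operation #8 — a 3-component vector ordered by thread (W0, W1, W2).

invoked at 2, #2 has no predecessors; its own W2 bump gives (0, 0, 1)
invoked at 3, #3 has no predecessors; its own W1 bump gives (0, 1, 0)
invoked at 1, #1 has no predecessors; its own W0 bump gives (1, 0, 0)
#5 (invocation 8): componentwise max over VC(#2)=(0, 0, 1), +1 at W2, giving (0, 0, 2)
#4 (invocation 5): componentwise max over VC(#3)=(0, 1, 0), +1 at W1, giving (0, 2, 0)
#7 (invocation 13): componentwise max over VC(#1)=(1, 0, 0), +1 at W0, giving (2, 0, 0)
#6 (invocation 9): componentwise max over VC(#4)=(0, 2, 0), +1 at W1, giving (0, 3, 0)
#8 (invocation 14): componentwise max over VC(#5)=(0, 0, 2), VC(#7)=(2, 0, 0), +1 at W2, giving (2, 0, 3)
target: VC(#8) = (2, 0, 3)

(2, 0, 3)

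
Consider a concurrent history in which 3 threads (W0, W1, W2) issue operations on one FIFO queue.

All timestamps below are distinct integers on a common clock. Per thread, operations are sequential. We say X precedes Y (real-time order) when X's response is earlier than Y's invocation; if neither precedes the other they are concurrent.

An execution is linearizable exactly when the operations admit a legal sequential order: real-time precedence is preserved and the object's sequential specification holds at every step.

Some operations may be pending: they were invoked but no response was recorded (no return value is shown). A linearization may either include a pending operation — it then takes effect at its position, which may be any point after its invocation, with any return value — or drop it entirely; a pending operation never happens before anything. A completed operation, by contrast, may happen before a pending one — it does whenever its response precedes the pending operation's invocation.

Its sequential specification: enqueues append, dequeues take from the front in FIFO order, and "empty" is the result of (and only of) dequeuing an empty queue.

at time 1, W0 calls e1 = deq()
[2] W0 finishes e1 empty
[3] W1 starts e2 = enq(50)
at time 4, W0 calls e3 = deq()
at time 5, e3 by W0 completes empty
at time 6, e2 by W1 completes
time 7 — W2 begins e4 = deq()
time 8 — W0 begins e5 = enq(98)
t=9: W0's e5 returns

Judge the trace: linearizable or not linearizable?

linearizable

witness order: e1, e3, e2, e4, e5
step 1: e1 deq() → empty — queue <>
step 2: e3 deq() → empty — queue <>
step 3: e2 enq(50) — queue <50>
step 4: e4 deq() (pending, included) — queue <>
step 5: e5 enq(98) — queue <98>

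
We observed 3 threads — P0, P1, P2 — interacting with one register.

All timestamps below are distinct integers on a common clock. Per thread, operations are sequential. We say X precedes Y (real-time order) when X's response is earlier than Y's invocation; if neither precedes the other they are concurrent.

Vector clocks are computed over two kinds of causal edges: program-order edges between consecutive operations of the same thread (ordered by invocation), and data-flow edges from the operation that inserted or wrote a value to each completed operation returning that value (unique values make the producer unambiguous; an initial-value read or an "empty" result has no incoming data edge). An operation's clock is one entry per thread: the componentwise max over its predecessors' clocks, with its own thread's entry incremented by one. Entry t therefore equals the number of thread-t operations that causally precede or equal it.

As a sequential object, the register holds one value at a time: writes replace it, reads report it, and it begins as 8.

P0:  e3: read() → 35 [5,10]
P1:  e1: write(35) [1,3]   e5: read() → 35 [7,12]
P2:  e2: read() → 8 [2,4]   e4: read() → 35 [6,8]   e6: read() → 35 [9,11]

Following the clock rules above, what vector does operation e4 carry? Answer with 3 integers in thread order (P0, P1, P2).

root op e2, invoked 2: fresh clock plus P2's own tick → (0, 0, 1)
root op e1, invoked 1: fresh clock plus P1's own tick → (0, 1, 0)
from VC(e1)=(0, 1, 0), e5 (invoked 7) maxes components and bumps P1 → (0, 2, 0)
from VC(e1)=(0, 1, 0), e3 (invoked 5) maxes components and bumps P0 → (1, 1, 0)
from VC(e1)=(0, 1, 0), VC(e2)=(0, 0, 1), e4 (invoked 6) maxes components and bumps P2 → (0, 1, 2)
from VC(e1)=(0, 1, 0), VC(e4)=(0, 1, 2), e6 (invoked 9) maxes components and bumps P2 → (0, 1, 3)
target: VC(e4) = (0, 1, 2)

(0, 1, 2)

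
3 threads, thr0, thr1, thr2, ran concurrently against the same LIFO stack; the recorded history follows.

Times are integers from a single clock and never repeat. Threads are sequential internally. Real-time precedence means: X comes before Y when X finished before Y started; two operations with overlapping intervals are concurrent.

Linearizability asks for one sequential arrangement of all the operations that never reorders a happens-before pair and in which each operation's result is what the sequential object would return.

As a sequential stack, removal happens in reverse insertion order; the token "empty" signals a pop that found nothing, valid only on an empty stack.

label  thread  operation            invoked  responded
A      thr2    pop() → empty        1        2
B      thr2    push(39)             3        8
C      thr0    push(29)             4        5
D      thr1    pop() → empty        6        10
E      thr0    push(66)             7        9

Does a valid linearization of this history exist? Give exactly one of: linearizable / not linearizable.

prefix check: 1..9 passes, 1..10 fails once D's time-10 response joins
every one of the 8 real-time-consistent orders over 5 completed LIFO stack ops fails the sequential spec
one such order, A, B, C, D, E, breaks at step 4 where D pop() → empty is illegal
one such order, A, B, C, E, D, breaks at step 5 where D pop() → empty is illegal

not linearizable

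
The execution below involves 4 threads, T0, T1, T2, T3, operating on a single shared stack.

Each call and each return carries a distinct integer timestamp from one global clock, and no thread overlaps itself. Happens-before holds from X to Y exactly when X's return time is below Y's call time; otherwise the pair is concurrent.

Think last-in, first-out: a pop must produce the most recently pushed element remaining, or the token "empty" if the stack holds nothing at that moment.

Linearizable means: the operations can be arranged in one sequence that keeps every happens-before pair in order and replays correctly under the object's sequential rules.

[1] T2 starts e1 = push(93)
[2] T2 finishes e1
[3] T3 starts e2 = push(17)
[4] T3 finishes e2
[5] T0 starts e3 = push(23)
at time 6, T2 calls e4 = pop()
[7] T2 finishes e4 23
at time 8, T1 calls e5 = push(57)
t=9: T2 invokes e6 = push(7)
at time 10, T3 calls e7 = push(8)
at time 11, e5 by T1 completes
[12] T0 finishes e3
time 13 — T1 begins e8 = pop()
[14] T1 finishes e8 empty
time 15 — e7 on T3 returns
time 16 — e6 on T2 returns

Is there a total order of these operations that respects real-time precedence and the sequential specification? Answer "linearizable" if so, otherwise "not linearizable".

the violation lands at event 14, e8's response at time 14: events 1..13 linearize, events 1..14 do not
real-time-consistent orders of the 6 completed operations: 3 — all fail the stack replay
completion choices over the 2 pending operations (e6, e7) were checked; none helps
take e1, e2, e3, e4, e5, e8 (pending dropped): step 6 already fails, because e8 pop() → empty cannot occur there
take e1, e2, e4, e3, e5, e8 (pending dropped): step 3 already fails, because e4 pop() → 23 cannot occur there

not linearizable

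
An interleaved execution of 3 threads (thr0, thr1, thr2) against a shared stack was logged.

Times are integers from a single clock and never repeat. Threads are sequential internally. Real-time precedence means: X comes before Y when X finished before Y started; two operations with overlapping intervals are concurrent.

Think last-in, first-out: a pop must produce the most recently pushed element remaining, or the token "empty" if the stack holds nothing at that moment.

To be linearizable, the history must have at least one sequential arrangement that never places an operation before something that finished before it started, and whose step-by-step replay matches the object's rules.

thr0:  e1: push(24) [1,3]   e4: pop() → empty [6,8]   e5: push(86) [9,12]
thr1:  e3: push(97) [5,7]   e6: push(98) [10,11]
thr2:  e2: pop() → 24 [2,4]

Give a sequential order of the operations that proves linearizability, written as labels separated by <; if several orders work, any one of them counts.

1. e1 push(24), leaving stack <24>
2. e2 pop() → 24, leaving stack <>
3. e4 pop() → empty, leaving stack <>
4. e3 push(97), leaving stack <97>
5. e5 push(86), leaving stack <97,86>
6. e6 push(98), leaving stack <97,86,98>

e1 < e2 < e4 < e3 < e5 < e6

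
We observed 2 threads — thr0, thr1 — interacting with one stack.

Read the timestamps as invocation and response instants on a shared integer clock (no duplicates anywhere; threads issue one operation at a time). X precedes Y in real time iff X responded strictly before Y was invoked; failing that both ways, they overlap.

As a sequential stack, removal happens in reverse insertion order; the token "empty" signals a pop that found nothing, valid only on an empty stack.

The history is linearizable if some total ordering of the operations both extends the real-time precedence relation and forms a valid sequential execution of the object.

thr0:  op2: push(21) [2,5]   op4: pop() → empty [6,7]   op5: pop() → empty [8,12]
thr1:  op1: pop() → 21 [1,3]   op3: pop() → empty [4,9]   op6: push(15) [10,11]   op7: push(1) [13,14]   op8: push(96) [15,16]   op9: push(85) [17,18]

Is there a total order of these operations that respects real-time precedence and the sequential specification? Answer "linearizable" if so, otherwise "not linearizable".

linearizable

a witness: op2, op1, op3, op4, op5, op6, op7, op8, op9
after step 1 (op2 push(21)): stack <21>
after step 2 (op1 pop() → 21): stack <>
after step 3 (op3 pop() → empty): stack <>
after step 4 (op4 pop() → empty): stack <>
after step 5 (op5 pop() → empty): stack <>
after step 6 (op6 push(15)): stack <15>
after step 7 (op7 push(1)): stack <15,1>
after step 8 (op8 push(96)): stack <15,1,96>
after step 9 (op9 push(85)): stack <15,1,96,85>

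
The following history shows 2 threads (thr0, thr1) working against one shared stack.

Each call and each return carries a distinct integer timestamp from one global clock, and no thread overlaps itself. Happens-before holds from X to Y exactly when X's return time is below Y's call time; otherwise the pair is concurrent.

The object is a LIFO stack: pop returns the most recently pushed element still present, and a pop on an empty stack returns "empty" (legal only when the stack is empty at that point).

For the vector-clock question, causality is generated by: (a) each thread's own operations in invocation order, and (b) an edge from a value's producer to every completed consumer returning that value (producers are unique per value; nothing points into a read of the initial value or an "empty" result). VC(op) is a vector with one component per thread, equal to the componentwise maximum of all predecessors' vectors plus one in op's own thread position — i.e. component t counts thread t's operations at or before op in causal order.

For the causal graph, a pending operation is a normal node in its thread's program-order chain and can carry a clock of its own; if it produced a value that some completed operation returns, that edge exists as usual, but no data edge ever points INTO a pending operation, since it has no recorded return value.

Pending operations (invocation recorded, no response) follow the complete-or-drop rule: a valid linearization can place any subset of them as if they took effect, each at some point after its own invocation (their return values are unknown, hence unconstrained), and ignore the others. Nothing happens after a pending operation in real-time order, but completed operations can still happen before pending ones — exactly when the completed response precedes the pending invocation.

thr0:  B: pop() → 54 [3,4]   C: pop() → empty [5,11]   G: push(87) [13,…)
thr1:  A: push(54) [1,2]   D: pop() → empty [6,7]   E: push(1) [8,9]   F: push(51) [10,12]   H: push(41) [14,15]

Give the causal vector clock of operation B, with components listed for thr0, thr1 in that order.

root op A, invoked 1: fresh clock plus thr1's own tick → (0, 1)
VC(D, invoked at 6): max of VC(A)=(0, 1), then +1 on thread thr1 → (0, 2)
VC(B, invoked at 3): max of VC(A)=(0, 1), then +1 on thread thr0 → (1, 1)
VC(E, invoked at 8): max of VC(D)=(0, 2), then +1 on thread thr1 → (0, 3)
VC(C, invoked at 5): max of VC(B)=(1, 1), then +1 on thread thr0 → (2, 1)
VC(F, invoked at 10): max of VC(E)=(0, 3), then +1 on thread thr1 → (0, 4)
VC(G, invoked at 13): max of VC(C)=(2, 1), then +1 on thread thr0 → (3, 1)
VC(H, invoked at 14): max of VC(F)=(0, 4), then +1 on thread thr1 → (0, 5)
target: VC(B) = (1, 1)

(1, 1)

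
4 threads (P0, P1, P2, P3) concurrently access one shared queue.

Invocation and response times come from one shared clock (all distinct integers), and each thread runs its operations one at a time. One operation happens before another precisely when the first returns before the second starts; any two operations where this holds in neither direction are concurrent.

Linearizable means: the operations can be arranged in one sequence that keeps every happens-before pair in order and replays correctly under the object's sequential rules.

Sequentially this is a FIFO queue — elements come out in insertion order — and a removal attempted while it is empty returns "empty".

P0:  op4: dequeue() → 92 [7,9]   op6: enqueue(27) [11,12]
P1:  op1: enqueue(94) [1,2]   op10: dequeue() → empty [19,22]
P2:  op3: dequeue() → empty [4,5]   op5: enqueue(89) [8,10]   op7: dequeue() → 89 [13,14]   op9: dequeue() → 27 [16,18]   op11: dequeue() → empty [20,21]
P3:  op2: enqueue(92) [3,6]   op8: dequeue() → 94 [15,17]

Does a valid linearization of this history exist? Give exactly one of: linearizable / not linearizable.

cut after 4 events: linearizable; cut after 5 events (op3 responds, time 5): not linearizable
a single order respects real time; the 2 completed queue operations fail replay along it
include/drop combinations of the 1 pending operation (op2) were all tried; none helps
sample order op1, op3 (pending dropped) stalls at step 2 — op3 dequeue() → empty has no legal effect

not linearizable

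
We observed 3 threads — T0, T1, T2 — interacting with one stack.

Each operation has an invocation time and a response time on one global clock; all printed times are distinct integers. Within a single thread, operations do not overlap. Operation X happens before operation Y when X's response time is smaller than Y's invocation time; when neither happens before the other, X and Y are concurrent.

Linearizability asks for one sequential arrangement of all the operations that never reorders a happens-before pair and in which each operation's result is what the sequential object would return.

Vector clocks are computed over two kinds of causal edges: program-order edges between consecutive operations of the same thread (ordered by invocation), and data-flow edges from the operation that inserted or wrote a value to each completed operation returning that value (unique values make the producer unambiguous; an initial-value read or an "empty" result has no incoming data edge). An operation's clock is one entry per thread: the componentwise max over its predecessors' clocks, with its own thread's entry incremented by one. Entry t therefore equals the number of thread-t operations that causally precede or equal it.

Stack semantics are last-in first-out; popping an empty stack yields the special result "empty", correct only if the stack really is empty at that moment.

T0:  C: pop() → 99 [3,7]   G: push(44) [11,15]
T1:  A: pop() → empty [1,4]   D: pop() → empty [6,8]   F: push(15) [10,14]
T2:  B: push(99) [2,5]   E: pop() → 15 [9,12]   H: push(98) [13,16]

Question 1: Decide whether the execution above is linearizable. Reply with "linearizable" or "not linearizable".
linearizable

one valid linearization: A, B, C, D, F, E, G, H
step 1: A pop() → empty — stack <>
step 2: B push(99) — stack <99>
step 3: C pop() → 99 — stack <>
step 4: D pop() → empty — stack <>
step 5: F push(15) — stack <15>
step 6: E pop() → 15 — stack <>
step 7: G push(44) — stack <44>
step 8: H push(98) — stack <44,98>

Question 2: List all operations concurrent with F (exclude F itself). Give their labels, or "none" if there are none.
Answer: E, G, H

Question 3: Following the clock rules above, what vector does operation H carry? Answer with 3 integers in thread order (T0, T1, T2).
Answer: (0, 3, 3)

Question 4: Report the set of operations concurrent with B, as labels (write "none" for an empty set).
Answer: A, C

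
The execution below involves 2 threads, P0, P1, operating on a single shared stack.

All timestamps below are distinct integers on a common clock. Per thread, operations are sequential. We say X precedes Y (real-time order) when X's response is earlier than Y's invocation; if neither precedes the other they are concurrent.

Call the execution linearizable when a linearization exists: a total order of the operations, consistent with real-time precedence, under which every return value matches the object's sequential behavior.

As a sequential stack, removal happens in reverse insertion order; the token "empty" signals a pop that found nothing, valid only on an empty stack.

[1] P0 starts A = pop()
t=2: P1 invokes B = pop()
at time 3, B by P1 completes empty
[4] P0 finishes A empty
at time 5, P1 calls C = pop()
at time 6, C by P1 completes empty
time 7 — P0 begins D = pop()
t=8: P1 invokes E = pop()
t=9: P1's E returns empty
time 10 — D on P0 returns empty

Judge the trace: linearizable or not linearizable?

one valid linearization: A, B, C, D, E
1. A pop() → empty, leaving stack <>
2. B pop() → empty, leaving stack <>
3. C pop() → empty, leaving stack <>
4. D pop() → empty, leaving stack <>
5. E pop() → empty, leaving stack <>

linearizable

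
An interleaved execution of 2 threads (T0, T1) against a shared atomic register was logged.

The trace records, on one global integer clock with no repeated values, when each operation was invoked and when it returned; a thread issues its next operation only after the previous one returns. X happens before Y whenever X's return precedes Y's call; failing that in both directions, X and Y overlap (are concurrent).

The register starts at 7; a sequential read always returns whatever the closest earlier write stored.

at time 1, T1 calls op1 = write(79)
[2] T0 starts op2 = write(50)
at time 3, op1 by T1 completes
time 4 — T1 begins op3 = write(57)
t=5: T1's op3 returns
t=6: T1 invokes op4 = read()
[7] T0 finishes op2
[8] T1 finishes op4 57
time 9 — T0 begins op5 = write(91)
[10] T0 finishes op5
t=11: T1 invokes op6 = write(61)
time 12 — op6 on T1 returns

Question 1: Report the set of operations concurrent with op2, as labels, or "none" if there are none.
Answer: op1, op3, op4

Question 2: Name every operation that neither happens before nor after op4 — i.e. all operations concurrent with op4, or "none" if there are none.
Answer: op2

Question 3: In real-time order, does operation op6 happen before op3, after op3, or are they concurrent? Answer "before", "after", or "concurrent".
Answer: after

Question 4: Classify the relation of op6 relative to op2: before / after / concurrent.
Answer: after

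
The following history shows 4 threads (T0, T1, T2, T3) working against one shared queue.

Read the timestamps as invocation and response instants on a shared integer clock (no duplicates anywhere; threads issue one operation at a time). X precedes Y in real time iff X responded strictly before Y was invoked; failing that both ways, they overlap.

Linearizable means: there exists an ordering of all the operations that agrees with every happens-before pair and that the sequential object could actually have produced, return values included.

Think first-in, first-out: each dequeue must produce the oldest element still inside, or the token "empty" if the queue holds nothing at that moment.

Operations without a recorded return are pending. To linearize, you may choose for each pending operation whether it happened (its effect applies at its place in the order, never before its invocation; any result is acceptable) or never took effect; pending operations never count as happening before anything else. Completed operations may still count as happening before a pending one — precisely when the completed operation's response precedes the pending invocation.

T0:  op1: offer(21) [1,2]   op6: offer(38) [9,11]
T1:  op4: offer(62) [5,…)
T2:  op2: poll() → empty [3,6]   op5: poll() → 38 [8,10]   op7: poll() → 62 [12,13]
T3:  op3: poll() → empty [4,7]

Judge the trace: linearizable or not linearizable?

already the first 7 events (up to op3's response at time 7) admit no linearization; the first 6 still do
checked exhaustively: 2 real-time-consistent orders of 3 completed operations, zero legal queue replays
no escape via the 1 pending operation (op4): every completion choice fails
sample order op1, op2, op3 (pending dropped) stalls at step 2 — op2 poll() → empty has no legal effect
sample order op1, op3, op2 (pending dropped) stalls at step 2 — op3 poll() → empty has no legal effect

not linearizable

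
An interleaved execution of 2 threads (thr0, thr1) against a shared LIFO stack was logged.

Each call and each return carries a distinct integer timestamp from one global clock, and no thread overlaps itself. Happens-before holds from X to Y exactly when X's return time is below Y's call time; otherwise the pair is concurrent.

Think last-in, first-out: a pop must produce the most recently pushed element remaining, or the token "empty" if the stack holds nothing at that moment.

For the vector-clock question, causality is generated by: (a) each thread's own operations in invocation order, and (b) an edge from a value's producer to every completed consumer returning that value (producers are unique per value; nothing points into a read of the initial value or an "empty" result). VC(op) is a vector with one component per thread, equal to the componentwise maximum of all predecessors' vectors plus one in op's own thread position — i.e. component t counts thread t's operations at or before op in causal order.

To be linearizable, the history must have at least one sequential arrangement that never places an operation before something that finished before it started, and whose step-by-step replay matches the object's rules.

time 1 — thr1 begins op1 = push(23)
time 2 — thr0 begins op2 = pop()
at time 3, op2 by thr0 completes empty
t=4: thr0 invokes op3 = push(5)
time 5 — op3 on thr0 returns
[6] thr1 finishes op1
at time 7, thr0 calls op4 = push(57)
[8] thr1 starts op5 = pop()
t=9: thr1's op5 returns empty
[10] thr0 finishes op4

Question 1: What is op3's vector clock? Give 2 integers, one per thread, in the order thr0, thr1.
(2, 0)

no predecessors for op1 (invoked 1): thr1 increments from zero → (0, 1)
no predecessors for op2 (invoked 2): thr0 increments from zero → (1, 0)
merge at op5 (invoked 8): VC(op1)=(0, 1), own-thread bump on thr1 → (0, 2)
merge at op3 (invoked 4): VC(op2)=(1, 0), own-thread bump on thr0 → (2, 0)
merge at op4 (invoked 7): VC(op3)=(2, 0), own-thread bump on thr0 → (3, 0)
target: VC(op3) = (2, 0)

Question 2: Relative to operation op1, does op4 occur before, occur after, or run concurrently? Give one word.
after

op4 spans [7,10], op1 spans [1,6]
resp(op1)=6 < inv(op4)=7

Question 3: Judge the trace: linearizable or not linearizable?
not linearizable

events 1..8 are fine; event 9 — the response of op5 at time 9 — makes the prefix non-linearizable
every one of the 3 real-time-consistent orders over 4 completed LIFO stack ops fails the sequential spec
no completion choice of the 1 pending operation (op4) rescues it — every subset was tried
e.g. op1, op2, op3, op5 (pending dropped): illegal at step 2, since op2 pop() → empty cannot apply there
e.g. op2, op1, op3, op5 (pending dropped): illegal at step 4, since op5 pop() → empty cannot apply there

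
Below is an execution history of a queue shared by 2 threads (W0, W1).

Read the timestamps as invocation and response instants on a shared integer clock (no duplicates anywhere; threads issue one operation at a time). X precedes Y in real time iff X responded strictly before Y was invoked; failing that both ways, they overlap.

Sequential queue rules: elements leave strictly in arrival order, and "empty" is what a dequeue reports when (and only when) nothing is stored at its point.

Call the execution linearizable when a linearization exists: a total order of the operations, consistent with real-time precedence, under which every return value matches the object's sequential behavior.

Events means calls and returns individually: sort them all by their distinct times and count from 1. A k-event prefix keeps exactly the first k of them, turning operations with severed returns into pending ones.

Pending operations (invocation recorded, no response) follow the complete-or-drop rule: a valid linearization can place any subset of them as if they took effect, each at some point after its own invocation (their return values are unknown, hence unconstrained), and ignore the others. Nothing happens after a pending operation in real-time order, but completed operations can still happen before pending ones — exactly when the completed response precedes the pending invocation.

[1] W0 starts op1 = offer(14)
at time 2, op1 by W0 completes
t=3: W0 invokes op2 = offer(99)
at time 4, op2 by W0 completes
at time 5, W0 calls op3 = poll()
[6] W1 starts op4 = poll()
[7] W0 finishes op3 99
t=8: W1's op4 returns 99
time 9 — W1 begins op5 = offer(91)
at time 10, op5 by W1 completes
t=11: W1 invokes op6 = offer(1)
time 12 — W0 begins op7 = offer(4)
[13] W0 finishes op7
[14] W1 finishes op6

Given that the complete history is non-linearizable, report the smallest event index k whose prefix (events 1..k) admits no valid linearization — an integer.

events 1..7 are linearizable, e.g. via op1, op2, op4, op3:
step 1: op1 offer(14) — queue <14>
step 2: op2 offer(99) — queue <14,99>
step 3: op4 poll() (pending, included) — queue <99>
step 4: op3 poll() → 99 — queue <>
include event 8 — op4 responding at 8 — and every candidate order breaks
take op1, op2, op3, op4: step 3 already fails, because op3 poll() → 99 cannot occur there
take op1, op2, op4, op3: step 3 already fails, because op4 poll() → 99 cannot occur there

8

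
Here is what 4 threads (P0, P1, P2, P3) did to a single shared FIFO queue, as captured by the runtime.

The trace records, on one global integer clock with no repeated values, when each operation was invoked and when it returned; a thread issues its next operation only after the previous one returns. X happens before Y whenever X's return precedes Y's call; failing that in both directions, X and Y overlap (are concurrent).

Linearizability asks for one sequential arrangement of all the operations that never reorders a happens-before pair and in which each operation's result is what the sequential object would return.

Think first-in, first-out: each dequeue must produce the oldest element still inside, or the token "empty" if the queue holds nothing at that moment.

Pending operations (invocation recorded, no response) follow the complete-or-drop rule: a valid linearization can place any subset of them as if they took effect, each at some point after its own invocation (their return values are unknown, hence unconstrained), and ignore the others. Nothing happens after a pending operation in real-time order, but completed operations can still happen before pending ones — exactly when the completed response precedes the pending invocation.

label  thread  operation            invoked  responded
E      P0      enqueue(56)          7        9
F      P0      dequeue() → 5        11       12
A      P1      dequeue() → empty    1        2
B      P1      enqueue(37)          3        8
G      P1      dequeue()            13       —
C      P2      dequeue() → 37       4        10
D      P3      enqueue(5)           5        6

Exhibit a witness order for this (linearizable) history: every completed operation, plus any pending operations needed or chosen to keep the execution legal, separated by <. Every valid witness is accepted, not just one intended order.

A < B < C < D < E < F

after step 1 (A dequeue() → empty): queue <>
after step 2 (B enqueue(37)): queue <37>
after step 3 (C dequeue() → 37): queue <>
after step 4 (D enqueue(5)): queue <5>
after step 5 (E enqueue(56)): queue <5,56>
after step 6 (F dequeue() → 5): queue <56>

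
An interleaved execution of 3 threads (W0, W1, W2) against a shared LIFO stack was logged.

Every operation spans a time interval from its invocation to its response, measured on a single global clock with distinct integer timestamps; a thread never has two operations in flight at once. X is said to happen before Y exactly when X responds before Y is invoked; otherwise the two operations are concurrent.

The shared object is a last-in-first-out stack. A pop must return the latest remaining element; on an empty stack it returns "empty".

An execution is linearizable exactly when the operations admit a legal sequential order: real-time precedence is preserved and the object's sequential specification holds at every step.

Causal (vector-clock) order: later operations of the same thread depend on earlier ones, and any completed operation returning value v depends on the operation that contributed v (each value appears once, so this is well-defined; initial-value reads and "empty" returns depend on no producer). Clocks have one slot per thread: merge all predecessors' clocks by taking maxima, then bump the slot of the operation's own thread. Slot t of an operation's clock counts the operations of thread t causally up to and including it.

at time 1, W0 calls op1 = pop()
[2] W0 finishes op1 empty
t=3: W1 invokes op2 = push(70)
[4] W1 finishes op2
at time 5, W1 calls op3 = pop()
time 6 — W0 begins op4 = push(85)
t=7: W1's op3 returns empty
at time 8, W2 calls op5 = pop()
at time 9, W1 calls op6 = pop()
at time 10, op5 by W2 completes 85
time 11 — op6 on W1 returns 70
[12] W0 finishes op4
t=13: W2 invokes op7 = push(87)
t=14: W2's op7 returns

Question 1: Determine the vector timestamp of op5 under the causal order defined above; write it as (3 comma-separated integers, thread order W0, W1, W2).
Answer: (2, 0, 1)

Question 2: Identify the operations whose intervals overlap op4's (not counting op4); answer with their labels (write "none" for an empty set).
Answer: op3, op5, op6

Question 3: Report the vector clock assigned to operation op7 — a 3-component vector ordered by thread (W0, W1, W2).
Answer: (2, 0, 2)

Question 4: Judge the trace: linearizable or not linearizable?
already the first 7 events (up to op3's response at time 7) admit no linearization; the first 6 still do
the completed operations (3 total) allow one real-time order; the LIFO stack replay rejects it
completion choices over the 1 pending operation (op4) were checked; none helps
e.g. op1, op2, op3 (pending dropped): illegal at step 3, since op3 pop() → empty cannot apply there

not linearizable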